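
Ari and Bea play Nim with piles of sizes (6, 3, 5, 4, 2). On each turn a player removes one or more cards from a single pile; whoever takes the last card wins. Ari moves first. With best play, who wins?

Bitwise XOR of the heap sizes:
  110  (6)
  011  (3)
  101  (5)
  100  (4)
  010  (2)
  ---
  110  (6)
The nim-sum is 6 ≠ 0, so this is an N-position: the player to move can win; Ari has a winning move.

Ari wins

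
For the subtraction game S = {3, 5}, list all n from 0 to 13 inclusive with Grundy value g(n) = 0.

0, 1, 2, 8, 9, 10

Build the Grundy sequence with g(k) = mex{g(k−s) : s ∈ {3, 5}, s ≤ k}:
k:     0  1  2  3  4  5  6  7  8  9 10 11 12 13
g(k):  0  0  0  1  1  1  2  2  0  0  0  1  1  1
The P-positions (g = 0) in 0..13 are 0, 1, 2, 8, 9, 10.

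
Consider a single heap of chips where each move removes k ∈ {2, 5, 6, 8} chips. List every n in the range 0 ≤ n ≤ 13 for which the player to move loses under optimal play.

0, 1, 4, 11

Grundy values for subtraction set {2, 5, 6, 8}:
k:     0  1  2  3  4  5  6  7  8  9 10 11 12 13
g(k):  0  0  1  1  0  2  1  3  2  2  3  0  2  1
The P-positions (g = 0) in 0..13 are 0, 1, 4, 11.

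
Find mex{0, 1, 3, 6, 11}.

2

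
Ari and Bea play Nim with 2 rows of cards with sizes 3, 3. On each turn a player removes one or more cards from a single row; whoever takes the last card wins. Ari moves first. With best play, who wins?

Bea wins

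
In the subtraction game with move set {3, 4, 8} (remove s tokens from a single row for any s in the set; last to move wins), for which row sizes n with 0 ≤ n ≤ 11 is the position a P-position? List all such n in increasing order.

0, 1, 2, 7

Grundy values for subtraction set {3, 4, 8}:
g(0) = mex{} = 0
g(1) = mex{} = 0
g(2) = mex{} = 0
g(3) = mex{0} = 1
g(4) = mex{0} = 1
g(5) = mex{0} = 1
g(6) = mex{0,1} = 2
g(7) = mex{1} = 0
g(8) = mex{0,1} = 2
g(9) = mex{0,1,2} = 3
g(10) = mex{0,2} = 1
g(11) = mex{0,1,2} = 3
The P-positions (g = 0) in 0..11 are 0, 1, 2, 7.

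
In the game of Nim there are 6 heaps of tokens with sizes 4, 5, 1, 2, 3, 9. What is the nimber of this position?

Bitwise XOR of the heap sizes:
  0100  (4)
  0101  (5)
  0001  (1)
  0010  (2)
  0011  (3)
  1001  (9)
  ----
  1000  (8)

8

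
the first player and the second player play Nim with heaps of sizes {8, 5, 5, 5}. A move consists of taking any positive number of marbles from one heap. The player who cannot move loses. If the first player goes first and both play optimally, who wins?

In binary:
  1000  (8)
  0101  (5)
  0101  (5)
  0101  (5)
  ----
  1101  (13)
The nim-sum is 13 ≠ 0, so this is an N-position: the player to move can win; the first player has a winning move.

the first player wins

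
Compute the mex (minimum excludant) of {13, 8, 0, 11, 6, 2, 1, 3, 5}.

The values 0, 1, 2, 3 are all present; 4 is the first non-negative integer missing from the set.

4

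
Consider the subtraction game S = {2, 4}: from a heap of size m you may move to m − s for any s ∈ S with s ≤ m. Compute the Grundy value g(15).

1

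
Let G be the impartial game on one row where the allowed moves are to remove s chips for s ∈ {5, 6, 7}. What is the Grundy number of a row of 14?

0

Grundy values for subtraction set {5, 6, 7}:
k:     0  1  2  3  4  5  6  7  8  9 10 11 12 13 14
g(k):  0  0  0  0  0  1  1  1  1  1  2  2  0  0  0
So g(14) = 0.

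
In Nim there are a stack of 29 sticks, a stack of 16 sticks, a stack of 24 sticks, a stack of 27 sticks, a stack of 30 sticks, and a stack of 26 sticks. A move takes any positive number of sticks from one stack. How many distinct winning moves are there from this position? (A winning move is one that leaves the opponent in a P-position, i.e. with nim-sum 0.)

Compute the nim-sum pairwise:
29 XOR 16 = 13
13 XOR 24 = 21
21 XOR 27 = 14
14 XOR 30 = 16
16 XOR 26 = 10
The overall nim-sum is X = 10. A stack of size p has a winning move iff p XOR X < p (reduce it to p XOR X).
  29: 29 XOR 10 = 23 < 29 — winning move (to 23).
  16: 16 XOR 10 = 26 ≥ 16 — no move.
  24: 24 XOR 10 = 18 < 24 — winning move (to 18).
  27: 27 XOR 10 = 17 < 27 — winning move (to 17).
  30: 30 XOR 10 = 20 < 30 — winning move (to 20).
  26: 26 XOR 10 = 16 < 26 — winning move (to 16).
That gives 5 winning moves.

5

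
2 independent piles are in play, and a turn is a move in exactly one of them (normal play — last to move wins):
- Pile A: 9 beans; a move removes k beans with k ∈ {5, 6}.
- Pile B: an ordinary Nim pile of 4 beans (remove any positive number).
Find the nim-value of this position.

5

Build the Grundy sequence for pile A with g(k) = mex{g(k−s) : s ∈ {5, 6}, s ≤ k}:
k:     0  1  2  3  4  5  6  7  8  9
g(k):  0  0  0  0  0  1  1  1  1  1
So g(9) = 1.
Pile B is a plain Nim pile of size 4, so its Grundy value is 4.
By the Sprague-Grundy theorem, the Grundy value of a sum of independent games is the XOR of the component values.
Combined value = 1 XOR 4 = 5.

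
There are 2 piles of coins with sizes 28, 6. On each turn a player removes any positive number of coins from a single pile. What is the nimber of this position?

Bitwise XOR of the heap sizes:
  11100  (28)
  00110  (6)
  -----
  11010  (26)

26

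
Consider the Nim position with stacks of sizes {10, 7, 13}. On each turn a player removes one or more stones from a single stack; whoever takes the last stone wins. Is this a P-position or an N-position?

Nim-sum: 10 ⊕ 7 ⊕ 13 = 0.
The nim-sum is 0, so this is a P-position: the player to move is in a losing position under optimal play.

P-position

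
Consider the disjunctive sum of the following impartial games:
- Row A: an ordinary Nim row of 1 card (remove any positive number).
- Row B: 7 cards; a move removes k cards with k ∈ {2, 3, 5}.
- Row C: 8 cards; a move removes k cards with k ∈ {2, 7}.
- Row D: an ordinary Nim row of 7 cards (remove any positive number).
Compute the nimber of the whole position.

Row A is a plain Nim row of size 1, so its Grundy value is 1.
For row B, compute g(0), g(1), … with moves {2, 3, 5}:
g(0) = mex{} = 0
g(1) = mex{} = 0
g(2) = mex{0} = 1
g(3) = mex{0} = 1
g(4) = mex{0,1} = 2
g(5) = mex{0,1} = 2
g(6) = mex{0,1,2} = 3
g(7) = mex{1,2} = 0
So g(7) = 0.
Grundy values for row C (subtraction set {2, 7}):
g(0) = mex{} = 0
g(1) = mex{} = 0
g(2) = mex{0} = 1
g(3) = mex{0} = 1
g(4) = mex{1} = 0
g(5) = mex{1} = 0
g(6) = mex{0} = 1
g(7) = mex{0} = 1
g(8) = mex{0,1} = 2
So g(8) = 2.
Row D is a plain Nim row of size 7, so its Grundy value is 7.
The value of a disjunctive sum is the nim-sum of the parts.
Combined value = 1 ⊕ 0 ⊕ 2 ⊕ 7 = 4.

4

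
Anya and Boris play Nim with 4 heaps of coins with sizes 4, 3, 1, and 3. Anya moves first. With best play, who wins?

Anya wins

Nim-sum: 4 XOR 3 XOR 1 XOR 3 = 5.
The nim-sum is 5 ≠ 0, so this is an N-position: the player to move can win; Anya has a winning move.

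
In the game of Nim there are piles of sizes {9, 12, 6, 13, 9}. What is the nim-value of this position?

Bitwise XOR of the heap sizes:
  1001  (9)
  1100  (12)
  0110  (6)
  1101  (13)
  1001  (9)
  ----
  0111  (7)

7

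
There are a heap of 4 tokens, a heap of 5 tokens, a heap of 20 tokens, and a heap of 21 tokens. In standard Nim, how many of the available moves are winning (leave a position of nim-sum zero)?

0

Compute the nim-sum pairwise:
4 ^ 5 = 1
1 ^ 20 = 21
21 ^ 21 = 0
The nim-sum is already 0, so every move leaves a nonzero nim-sum — there are no winning moves.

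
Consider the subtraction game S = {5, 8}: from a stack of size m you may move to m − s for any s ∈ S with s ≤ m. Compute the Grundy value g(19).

1

Build the Grundy sequence with g(k) = mex{g(k−s) : s ∈ {5, 8}, s ≤ k}:
k:     0  1  2  3  4  5  6  7  8  9 10 11 12 13 14 15 16 17 18 19
g(k):  0  0  0  0  0  1  1  1  1  1  2  2  2  0  0  0  0  0  1  1
So g(19) = 1.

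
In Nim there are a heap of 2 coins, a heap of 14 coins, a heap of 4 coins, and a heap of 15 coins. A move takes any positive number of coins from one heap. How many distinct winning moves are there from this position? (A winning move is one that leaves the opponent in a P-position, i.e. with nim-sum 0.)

Compute the nim-sum pairwise:
2 ^ 14 = 12
12 ^ 4 = 8
8 ^ 15 = 7
The overall nim-sum is X = 7. A heap of size p has a winning move iff p XOR X < p (reduce it to p XOR X).
  2: 2 XOR 7 = 5 ≥ 2 — no move.
  14: 14 XOR 7 = 9 < 14 — winning move (to 9).
  4: 4 XOR 7 = 3 < 4 — winning move (to 3).
  15: 15 XOR 7 = 8 < 15 — winning move (to 8).
That gives 3 winning moves.

3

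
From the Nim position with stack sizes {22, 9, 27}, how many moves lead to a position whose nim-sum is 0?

Compute the nim-sum pairwise:
22 XOR 9 = 31
31 XOR 27 = 4
The overall nim-sum is X = 4. A stack of size p has a winning move iff p XOR X < p (reduce it to p XOR X).
  22: 22 XOR 4 = 18 < 22 — winning move (to 18).
  9: 9 XOR 4 = 13 ≥ 9 — no move.
  27: 27 XOR 4 = 31 ≥ 27 — no move.
That gives 1 winning move.

1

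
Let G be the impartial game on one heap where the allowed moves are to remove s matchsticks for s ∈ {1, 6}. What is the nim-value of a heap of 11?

Grundy values for subtraction set {1, 6}:
g(0) = mex{} = 0
g(1) = mex{0} = 1
g(2) = mex{1} = 0
g(3) = mex{0} = 1
g(4) = mex{1} = 0
g(5) = mex{0} = 1
g(6) = mex{0,1} = 2
g(7) = mex{1,2} = 0
g(8) = mex{0} = 1
g(9) = mex{1} = 0
g(10) = mex{0} = 1
g(11) = mex{1} = 0
So g(11) = 0.

0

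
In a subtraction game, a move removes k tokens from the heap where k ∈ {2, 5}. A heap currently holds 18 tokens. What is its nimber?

Build the Grundy sequence with g(k) = mex{g(k−s) : s ∈ {2, 5}, s ≤ k}:
k:     0  1  2  3  4  5  6  7  8  9 10 11 12 13 14 15 16 17 18
g(k):  0  0  1  1  0  2  1  0  0  1  1  0  2  1  0  0  1  1  0
So g(18) = 0.

0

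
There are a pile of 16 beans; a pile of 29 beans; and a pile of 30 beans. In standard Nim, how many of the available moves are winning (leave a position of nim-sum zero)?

3

Nim-sum: 16 ^ 29 ^ 30 = 19.
The overall nim-sum is X = 19. A pile of size p has a winning move iff p XOR X < p (reduce it to p XOR X).
  16: 16 XOR 19 = 3 < 16 — winning move (to 3).
  29: 29 XOR 19 = 14 < 29 — winning move (to 14).
  30: 30 XOR 19 = 13 < 30 — winning move (to 13).
That gives 3 winning moves.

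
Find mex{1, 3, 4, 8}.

0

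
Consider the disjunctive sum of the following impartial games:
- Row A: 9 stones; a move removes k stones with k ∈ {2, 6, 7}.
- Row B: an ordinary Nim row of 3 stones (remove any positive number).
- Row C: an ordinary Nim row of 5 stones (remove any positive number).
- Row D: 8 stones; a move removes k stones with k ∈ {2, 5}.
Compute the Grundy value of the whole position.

6

For row A, compute g(0), g(1), … with moves {2, 6, 7}:
k:     0  1  2  3  4  5  6  7  8  9
g(k):  0  0  1  1  0  0  1  1  2  0
So g(9) = 0.
Row B is a plain Nim row of size 3, so its Grundy value is 3.
Row C is a plain Nim row of size 5, so its Grundy value is 5.
For row D, compute g(0), g(1), … with moves {2, 5}:
g(0) = mex{} = 0
g(1) = mex{} = 0
g(2) = mex{0} = 1
g(3) = mex{0} = 1
g(4) = mex{1} = 0
g(5) = mex{0,1} = 2
g(6) = mex{0} = 1
g(7) = mex{1,2} = 0
g(8) = mex{1} = 0
So g(8) = 0.
By the Sprague-Grundy theorem, the Grundy value of a sum of independent games is the XOR of the component values.
Combined value = 0 XOR 3 XOR 5 XOR 0 = 6.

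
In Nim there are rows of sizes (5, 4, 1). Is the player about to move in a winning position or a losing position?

Bitwise XOR of the heap sizes:
  101  (5)
  100  (4)
  001  (1)
  ---
  000  (0)
The nim-sum is 0, so this is a P-position: the player to move is in a losing position under optimal play.

Losing position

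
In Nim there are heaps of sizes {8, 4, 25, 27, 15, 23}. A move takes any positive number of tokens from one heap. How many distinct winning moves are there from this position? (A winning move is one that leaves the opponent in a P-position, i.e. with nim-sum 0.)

3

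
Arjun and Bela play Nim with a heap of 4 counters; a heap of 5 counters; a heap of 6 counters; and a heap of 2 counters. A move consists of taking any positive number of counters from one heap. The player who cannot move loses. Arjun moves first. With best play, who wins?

Arjun wins

Nim-sum: 4 ^ 5 ^ 6 ^ 2 = 5.
The nim-sum is 5 ≠ 0, so this is an N-position: the player to move can win; Arjun has a winning move.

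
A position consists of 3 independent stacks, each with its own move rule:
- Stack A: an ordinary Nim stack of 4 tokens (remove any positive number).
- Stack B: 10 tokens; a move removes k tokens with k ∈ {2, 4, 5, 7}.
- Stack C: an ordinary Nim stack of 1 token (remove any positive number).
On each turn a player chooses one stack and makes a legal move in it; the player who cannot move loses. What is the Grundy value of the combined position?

5

Stack A is a plain Nim stack of size 4, so its Grundy value is 4.
For stack B, compute g(0), g(1), … with moves {2, 4, 5, 7}:
g(0) = mex{} = 0
g(1) = mex{} = 0
g(2) = mex{0} = 1
g(3) = mex{0} = 1
g(4) = mex{0,1} = 2
g(5) = mex{0,1} = 2
g(6) = mex{0,1,2} = 3
g(7) = mex{0,1,2} = 3
g(8) = mex{0,1,2,3} = 4
g(9) = mex{1,2,3} = 0
g(10) = mex{1,2,3,4} = 0
So g(10) = 0.
Stack C is a plain Nim stack of size 1, so its Grundy value is 1.
The value of a disjunctive sum is the nim-sum of the parts.
Combined value = 4 ⊕ 0 ⊕ 1 = 5.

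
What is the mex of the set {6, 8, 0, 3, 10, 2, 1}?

The values 0, 1, 2, 3 are all present; 4 is the first non-negative integer missing from the set.

4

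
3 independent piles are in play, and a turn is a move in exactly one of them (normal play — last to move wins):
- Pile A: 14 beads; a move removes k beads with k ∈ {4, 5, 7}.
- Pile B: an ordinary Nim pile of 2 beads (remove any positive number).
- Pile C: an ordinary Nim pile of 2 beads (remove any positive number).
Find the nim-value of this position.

0

Grundy values for pile A (subtraction set {4, 5, 7}):
k:     0  1  2  3  4  5  6  7  8  9 10 11 12 13 14
g(k):  0  0  0  0  1  1  1  1  2  2  2  0  0  0  0
So g(14) = 0.
Pile B is a plain Nim pile of size 2, so its Grundy value is 2.
Pile C is a plain Nim pile of size 2, so its Grundy value is 2.
The value of a disjunctive sum is the nim-sum of the parts.
Combined value = 0 XOR 2 XOR 2 = 0.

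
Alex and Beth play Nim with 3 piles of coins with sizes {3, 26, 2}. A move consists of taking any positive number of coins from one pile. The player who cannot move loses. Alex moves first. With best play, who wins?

Bitwise XOR of the heap sizes:
  00011  (3)
  11010  (26)
  00010  (2)
  -----
  11011  (27)
The nim-sum is 27 ≠ 0, so this is an N-position: the player to move can win; Alex has a winning move.

Alex wins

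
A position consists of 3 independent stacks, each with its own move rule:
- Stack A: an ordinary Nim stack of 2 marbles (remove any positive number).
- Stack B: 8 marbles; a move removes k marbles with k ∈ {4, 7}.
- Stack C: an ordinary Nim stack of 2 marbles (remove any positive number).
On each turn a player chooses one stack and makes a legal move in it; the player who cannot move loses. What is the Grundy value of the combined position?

Stack A is a plain Nim stack of size 2, so its Grundy value is 2.
For stack B, compute g(0), g(1), … with moves {4, 7}:
g(0) = mex{} = 0
g(1) = mex{} = 0
g(2) = mex{} = 0
g(3) = mex{} = 0
g(4) = mex{0} = 1
g(5) = mex{0} = 1
g(6) = mex{0} = 1
g(7) = mex{0} = 1
g(8) = mex{0,1} = 2
So g(8) = 2.
Stack C is a plain Nim stack of size 2, so its Grundy value is 2.
The value of a disjunctive sum is the nim-sum of the parts.
Combined value = 2 XOR 2 XOR 2 = 2.

2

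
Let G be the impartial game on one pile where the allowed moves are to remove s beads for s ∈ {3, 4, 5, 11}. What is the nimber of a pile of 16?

0

Grundy values for subtraction set {3, 4, 5, 11}:
k:     0  1  2  3  4  5  6  7  8  9 10 11 12 13 14 15 16
g(k):  0  0  0  1  1  1  2  2  0  0  0  1  1  1  2  2  0
So g(16) = 0.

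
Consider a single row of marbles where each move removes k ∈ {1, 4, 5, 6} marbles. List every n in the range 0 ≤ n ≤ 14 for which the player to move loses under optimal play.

Grundy values for subtraction set {1, 4, 5, 6}:
k:     0  1  2  3  4  5  6  7  8  9 10 11 12 13 14
g(k):  0  1  0  1  2  3  2  3  4  0  1  0  1  2  3
The P-positions (g = 0) in 0..14 are 0, 2, 9, 11.

0, 2, 9, 11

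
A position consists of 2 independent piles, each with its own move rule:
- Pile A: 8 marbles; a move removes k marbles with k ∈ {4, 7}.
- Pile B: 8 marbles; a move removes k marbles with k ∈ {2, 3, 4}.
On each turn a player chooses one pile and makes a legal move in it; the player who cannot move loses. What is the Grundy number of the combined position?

3

Build the Grundy sequence for pile A with g(k) = mex{g(k−s) : s ∈ {4, 7}, s ≤ k}:
g(0) = mex{} = 0
g(1) = mex{} = 0
g(2) = mex{} = 0
g(3) = mex{} = 0
g(4) = mex{0} = 1
g(5) = mex{0} = 1
g(6) = mex{0} = 1
g(7) = mex{0} = 1
g(8) = mex{0,1} = 2
So g(8) = 2.
For pile B, compute g(0), g(1), … with moves {2, 3, 4}:
g(0) = mex{} = 0
g(1) = mex{} = 0
g(2) = mex{0} = 1
g(3) = mex{0} = 1
g(4) = mex{0,1} = 2
g(5) = mex{0,1} = 2
g(6) = mex{1,2} = 0
g(7) = mex{1,2} = 0
g(8) = mex{0,2} = 1
So g(8) = 1.
By the Sprague-Grundy theorem, the Grundy value of a sum of independent games is the XOR of the component values.
Combined value = 2 ⊕ 1 = 3.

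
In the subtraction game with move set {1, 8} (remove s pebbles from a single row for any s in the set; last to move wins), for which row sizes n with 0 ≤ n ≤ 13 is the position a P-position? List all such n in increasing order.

Grundy values for subtraction set {1, 8}:
g(0) = mex{} = 0
g(1) = mex{0} = 1
g(2) = mex{1} = 0
g(3) = mex{0} = 1
g(4) = mex{1} = 0
g(5) = mex{0} = 1
g(6) = mex{1} = 0
g(7) = mex{0} = 1
g(8) = mex{0,1} = 2
g(9) = mex{1,2} = 0
g(10) = mex{0} = 1
g(11) = mex{1} = 0
g(12) = mex{0} = 1
g(13) = mex{1} = 0
The P-positions (g = 0) in 0..13 are 0, 2, 4, 6, 9, 11, 13.

0, 2, 4, 6, 9, 11, 13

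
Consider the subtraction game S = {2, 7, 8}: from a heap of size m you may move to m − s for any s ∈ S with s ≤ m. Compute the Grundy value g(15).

Build the Grundy sequence with g(k) = mex{g(k−s) : s ∈ {2, 7, 8}, s ≤ k}:
k:     0  1  2  3  4  5  6  7  8  9 10 11 12 13 14 15
g(k):  0  0  1  1  0  0  1  1  2  2  0  3  1  2  0  0
So g(15) = 0.

0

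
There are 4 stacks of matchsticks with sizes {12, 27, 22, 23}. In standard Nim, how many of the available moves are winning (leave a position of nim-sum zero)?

3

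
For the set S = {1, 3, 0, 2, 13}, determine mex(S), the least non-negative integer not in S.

4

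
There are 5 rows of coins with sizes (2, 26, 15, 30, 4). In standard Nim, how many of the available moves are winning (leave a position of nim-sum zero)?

Nim-sum: 2 ⊕ 26 ⊕ 15 ⊕ 30 ⊕ 4 = 13.
The overall nim-sum is X = 13. A row of size p has a winning move iff p XOR X < p (reduce it to p XOR X).
  2: 2 XOR 13 = 15 ≥ 2 — no move.
  26: 26 XOR 13 = 23 < 26 — winning move (to 23).
  15: 15 XOR 13 = 2 < 15 — winning move (to 2).
  30: 30 XOR 13 = 19 < 30 — winning move (to 19).
  4: 4 XOR 13 = 9 ≥ 4 — no move.
That gives 3 winning moves.

3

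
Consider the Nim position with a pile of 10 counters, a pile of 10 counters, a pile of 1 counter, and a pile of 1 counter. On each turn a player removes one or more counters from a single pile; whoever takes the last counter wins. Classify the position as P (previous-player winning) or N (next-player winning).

P-position

Nim-sum: 10 ^ 10 ^ 1 ^ 1 = 0.
The nim-sum is 0, so this is a P-position: the player to move is in a losing position under optimal play.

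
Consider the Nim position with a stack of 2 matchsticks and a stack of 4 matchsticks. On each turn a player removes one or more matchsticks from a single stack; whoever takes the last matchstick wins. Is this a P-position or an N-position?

Write each in binary and XOR column by column:
  010  (2)
  100  (4)
  ---
  110  (6)
The nim-sum is 6 ≠ 0, so this is an N-position: the player to move can win.

N-position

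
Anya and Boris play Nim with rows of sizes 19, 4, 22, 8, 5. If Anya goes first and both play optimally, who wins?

Compute the nim-sum pairwise:
19 ^ 4 = 23
23 ^ 22 = 1
1 ^ 8 = 9
9 ^ 5 = 12
The nim-sum is 12 ≠ 0, so this is an N-position: the player to move can win; Anya has a winning move.

Anya wins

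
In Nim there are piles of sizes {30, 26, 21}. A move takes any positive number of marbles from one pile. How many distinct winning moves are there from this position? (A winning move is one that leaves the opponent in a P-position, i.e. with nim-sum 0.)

3

Nim-sum: 30 ⊕ 26 ⊕ 21 = 17.
The overall nim-sum is X = 17. A pile of size p has a winning move iff p XOR X < p (reduce it to p XOR X).
  30: 30 XOR 17 = 15 < 30 — winning move (to 15).
  26: 26 XOR 17 = 11 < 26 — winning move (to 11).
  21: 21 XOR 17 = 4 < 21 — winning move (to 4).
That gives 3 winning moves.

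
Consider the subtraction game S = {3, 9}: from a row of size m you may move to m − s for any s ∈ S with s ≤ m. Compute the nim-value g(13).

0

Grundy values for subtraction set {3, 9}:
k:     0  1  2  3  4  5  6  7  8  9 10 11 12 13
g(k):  0  0  0  1  1  1  0  0  0  1  1  1  0  0
So g(13) = 0.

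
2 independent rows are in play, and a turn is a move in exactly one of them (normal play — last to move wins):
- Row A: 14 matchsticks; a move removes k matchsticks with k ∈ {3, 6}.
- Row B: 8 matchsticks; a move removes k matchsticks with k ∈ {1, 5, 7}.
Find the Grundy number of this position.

1

Grundy values for row A (subtraction set {3, 6}):
g(0) = mex{} = 0
g(1) = mex{} = 0
g(2) = mex{} = 0
g(3) = mex{0} = 1
g(4) = mex{0} = 1
g(5) = mex{0} = 1
g(6) = mex{0,1} = 2
g(7) = mex{0,1} = 2
g(8) = mex{0,1} = 2
g(9) = mex{1,2} = 0
g(10) = mex{1,2} = 0
g(11) = mex{1,2} = 0
g(12) = mex{0,2} = 1
g(13) = mex{0,2} = 1
g(14) = mex{0,2} = 1
So g(14) = 1.
For row B, compute g(0), g(1), … with moves {1, 5, 7}:
g(0) = mex{} = 0
g(1) = mex{0} = 1
g(2) = mex{1} = 0
g(3) = mex{0} = 1
g(4) = mex{1} = 0
g(5) = mex{0} = 1
g(6) = mex{1} = 0
g(7) = mex{0} = 1
g(8) = mex{1} = 0
So g(8) = 0.
The value of a disjunctive sum is the nim-sum of the parts.
Combined value = 1 ⊕ 0 = 1.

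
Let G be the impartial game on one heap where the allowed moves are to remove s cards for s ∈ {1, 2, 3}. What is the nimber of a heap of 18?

2

Grundy values for subtraction set {1, 2, 3}:
k:     0  1  2  3  4  5  6  7  8  9 10 11 12 13 14 15 16 17 18
g(k):  0  1  2  3  0  1  2  3  0  1  2  3  0  1  2  3  0  1  2
So g(18) = 2.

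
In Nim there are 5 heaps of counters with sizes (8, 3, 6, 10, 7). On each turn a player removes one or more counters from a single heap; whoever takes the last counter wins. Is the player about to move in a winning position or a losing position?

Bitwise XOR of the heap sizes:
  1000  (8)
  0011  (3)
  0110  (6)
  1010  (10)
  0111  (7)
  ----
  0000  (0)
The nim-sum is 0, so this is a P-position: the player to move is in a losing position under optimal play.

Losing position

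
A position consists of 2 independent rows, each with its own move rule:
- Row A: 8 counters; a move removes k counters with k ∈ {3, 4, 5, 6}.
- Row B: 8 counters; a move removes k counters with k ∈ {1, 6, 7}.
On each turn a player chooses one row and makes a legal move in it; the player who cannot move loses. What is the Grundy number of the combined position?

Build the Grundy sequence for row A with g(k) = mex{g(k−s) : s ∈ {3, 4, 5, 6}, s ≤ k}:
g(0) = mex{} = 0
g(1) = mex{} = 0
g(2) = mex{} = 0
g(3) = mex{0} = 1
g(4) = mex{0} = 1
g(5) = mex{0} = 1
g(6) = mex{0,1} = 2
g(7) = mex{0,1} = 2
g(8) = mex{0,1} = 2
So g(8) = 2.
For row B, compute g(0), g(1), … with moves {1, 6, 7}:
k:     0  1  2  3  4  5  6  7  8
g(k):  0  1  0  1  0  1  2  3  2
So g(8) = 2.
By the Sprague-Grundy theorem, the Grundy value of a sum of independent games is the XOR of the component values.
Combined value = 2 ⊕ 2 = 0.

0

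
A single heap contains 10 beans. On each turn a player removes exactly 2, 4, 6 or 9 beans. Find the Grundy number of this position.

Compute g(0), g(1), … for moves {2, 4, 6, 9}:
g(0) = mex{} = 0
g(1) = mex{} = 0
g(2) = mex{0} = 1
g(3) = mex{0} = 1
g(4) = mex{0,1} = 2
g(5) = mex{0,1} = 2
g(6) = mex{0,1,2} = 3
g(7) = mex{0,1,2} = 3
g(8) = mex{1,2,3} = 0
g(9) = mex{0,1,2,3} = 4
g(10) = mex{0,2,3} = 1
So g(10) = 1.

1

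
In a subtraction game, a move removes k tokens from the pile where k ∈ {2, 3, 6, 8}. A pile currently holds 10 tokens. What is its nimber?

0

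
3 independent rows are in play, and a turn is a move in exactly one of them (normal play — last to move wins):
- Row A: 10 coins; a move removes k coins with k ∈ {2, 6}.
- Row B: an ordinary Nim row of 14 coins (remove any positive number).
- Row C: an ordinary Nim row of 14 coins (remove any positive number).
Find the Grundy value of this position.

Grundy values for row A (subtraction set {2, 6}):
g(0) = mex{} = 0
g(1) = mex{} = 0
g(2) = mex{0} = 1
g(3) = mex{0} = 1
g(4) = mex{1} = 0
g(5) = mex{1} = 0
g(6) = mex{0} = 1
g(7) = mex{0} = 1
g(8) = mex{1} = 0
g(9) = mex{1} = 0
g(10) = mex{0} = 1
So g(10) = 1.
Row B is a plain Nim row of size 14, so its Grundy value is 14.
Row C is a plain Nim row of size 14, so its Grundy value is 14.
By the Sprague-Grundy theorem, the Grundy value of a sum of independent games is the XOR of the component values.
Combined value = 1 XOR 14 XOR 14 = 1.

1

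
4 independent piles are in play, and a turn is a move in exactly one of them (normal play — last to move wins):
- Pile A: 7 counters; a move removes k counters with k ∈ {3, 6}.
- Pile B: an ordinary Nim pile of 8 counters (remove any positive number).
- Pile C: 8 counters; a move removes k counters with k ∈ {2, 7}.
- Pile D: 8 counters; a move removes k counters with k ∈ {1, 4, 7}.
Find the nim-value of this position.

8

Build the Grundy sequence for pile A with g(k) = mex{g(k−s) : s ∈ {3, 6}, s ≤ k}:
k:     0  1  2  3  4  5  6  7
g(k):  0  0  0  1  1  1  2  2
So g(7) = 2.
Pile B is a plain Nim pile of size 8, so its Grundy value is 8.
For pile C, compute g(0), g(1), … with moves {2, 7}:
k:     0  1  2  3  4  5  6  7  8
g(k):  0  0  1  1  0  0  1  1  2
So g(8) = 2.
For pile D, compute g(0), g(1), … with moves {1, 4, 7}:
g(0) = mex{} = 0
g(1) = mex{0} = 1
g(2) = mex{1} = 0
g(3) = mex{0} = 1
g(4) = mex{0,1} = 2
g(5) = mex{1,2} = 0
g(6) = mex{0} = 1
g(7) = mex{0,1} = 2
g(8) = mex{1,2} = 0
So g(8) = 0.
By the Sprague-Grundy theorem, the Grundy value of a sum of independent games is the XOR of the component values.
Combined value = 2 ⊕ 8 ⊕ 2 ⊕ 0 = 8.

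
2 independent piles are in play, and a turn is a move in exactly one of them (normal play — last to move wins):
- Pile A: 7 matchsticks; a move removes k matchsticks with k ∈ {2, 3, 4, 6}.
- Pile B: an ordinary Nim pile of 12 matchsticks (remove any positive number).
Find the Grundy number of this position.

15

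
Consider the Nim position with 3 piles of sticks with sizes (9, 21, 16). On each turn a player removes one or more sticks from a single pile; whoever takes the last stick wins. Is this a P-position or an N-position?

N-position

Nim-sum: 9 XOR 21 XOR 16 = 12.
The nim-sum is 12 ≠ 0, so this is an N-position: the player to move can win.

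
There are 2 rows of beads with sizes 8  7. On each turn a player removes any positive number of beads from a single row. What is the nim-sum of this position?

15

Nim-sum: 8 ^ 7 = 15.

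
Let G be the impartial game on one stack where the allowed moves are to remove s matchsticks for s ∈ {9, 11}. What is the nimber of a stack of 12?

Build the Grundy sequence with g(k) = mex{g(k−s) : s ∈ {9, 11}, s ≤ k}:
g(0) = mex{} = 0
g(1) = mex{} = 0
g(2) = mex{} = 0
g(3) = mex{} = 0
g(4) = mex{} = 0
g(5) = mex{} = 0
g(6) = mex{} = 0
g(7) = mex{} = 0
g(8) = mex{} = 0
g(9) = mex{0} = 1
g(10) = mex{0} = 1
g(11) = mex{0} = 1
g(12) = mex{0} = 1
So g(12) = 1.

1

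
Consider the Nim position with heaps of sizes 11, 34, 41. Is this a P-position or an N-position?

P-position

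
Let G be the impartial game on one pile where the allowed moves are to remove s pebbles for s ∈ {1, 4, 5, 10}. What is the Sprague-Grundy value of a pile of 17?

0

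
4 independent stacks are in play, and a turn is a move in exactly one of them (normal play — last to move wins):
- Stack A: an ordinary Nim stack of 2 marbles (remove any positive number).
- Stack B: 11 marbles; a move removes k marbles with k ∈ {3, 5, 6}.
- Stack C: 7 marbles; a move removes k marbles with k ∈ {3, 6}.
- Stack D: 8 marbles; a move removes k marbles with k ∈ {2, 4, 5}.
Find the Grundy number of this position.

0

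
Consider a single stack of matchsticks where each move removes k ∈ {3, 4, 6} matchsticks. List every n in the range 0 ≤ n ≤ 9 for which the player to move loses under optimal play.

Build the Grundy sequence with g(k) = mex{g(k−s) : s ∈ {3, 4, 6}, s ≤ k}:
g(0) = mex{} = 0
g(1) = mex{} = 0
g(2) = mex{} = 0
g(3) = mex{0} = 1
g(4) = mex{0} = 1
g(5) = mex{0} = 1
g(6) = mex{0,1} = 2
g(7) = mex{0,1} = 2
g(8) = mex{0,1} = 2
g(9) = mex{1,2} = 0
The P-positions (g = 0) in 0..9 are 0, 1, 2, 9.

0, 1, 2, 9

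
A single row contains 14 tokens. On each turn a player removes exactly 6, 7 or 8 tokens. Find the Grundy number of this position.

Build the Grundy sequence with g(k) = mex{g(k−s) : s ∈ {6, 7, 8}, s ≤ k}:
k:     0  1  2  3  4  5  6  7  8  9 10 11 12 13 14
g(k):  0  0  0  0  0  0  1  1  1  1  1  1  2  2  0
So g(14) = 0.

0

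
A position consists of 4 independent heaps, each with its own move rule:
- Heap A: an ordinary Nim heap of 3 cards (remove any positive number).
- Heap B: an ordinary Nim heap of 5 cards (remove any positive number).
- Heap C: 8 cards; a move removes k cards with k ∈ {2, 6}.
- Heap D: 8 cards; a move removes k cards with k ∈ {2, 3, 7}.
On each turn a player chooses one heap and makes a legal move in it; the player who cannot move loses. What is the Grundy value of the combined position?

7

Heap A is a plain Nim heap of size 3, so its Grundy value is 3.
Heap B is a plain Nim heap of size 5, so its Grundy value is 5.
Build the Grundy sequence for heap C with g(k) = mex{g(k−s) : s ∈ {2, 6}, s ≤ k}:
k:     0  1  2  3  4  5  6  7  8
g(k):  0  0  1  1  0  0  1  1  0
So g(8) = 0.
Grundy values for heap D (subtraction set {2, 3, 7}):
g(0) = mex{} = 0
g(1) = mex{} = 0
g(2) = mex{0} = 1
g(3) = mex{0} = 1
g(4) = mex{0,1} = 2
g(5) = mex{1} = 0
g(6) = mex{1,2} = 0
g(7) = mex{0,2} = 1
g(8) = mex{0} = 1
So g(8) = 1.
By the Sprague-Grundy theorem, the Grundy value of a sum of independent games is the XOR of the component values.
Combined value = 3 ⊕ 5 ⊕ 0 ⊕ 1 = 7.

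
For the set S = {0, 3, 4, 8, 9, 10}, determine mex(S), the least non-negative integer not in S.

0 is in the set but 1 is not, so the mex is 1.

1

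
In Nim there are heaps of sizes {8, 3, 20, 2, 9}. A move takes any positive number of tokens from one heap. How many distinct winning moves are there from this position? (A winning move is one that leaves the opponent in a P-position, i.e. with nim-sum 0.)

In binary:
  01000  (8)
  00011  (3)
  10100  (20)
  00010  (2)
  01001  (9)
  -----
  10100  (20)
The overall nim-sum is X = 20. A heap of size p has a winning move iff p XOR X < p (reduce it to p XOR X).
  8: 8 XOR 20 = 28 ≥ 8 — no move.
  3: 3 XOR 20 = 23 ≥ 3 — no move.
  20: 20 XOR 20 = 0 < 20 — winning move (to 0).
  2: 2 XOR 20 = 22 ≥ 2 — no move.
  9: 9 XOR 20 = 29 ≥ 9 — no move.
That gives 1 winning move.

1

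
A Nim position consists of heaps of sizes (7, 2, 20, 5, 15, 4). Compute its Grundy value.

31

Compute the nim-sum pairwise:
7 ^ 2 = 5
5 ^ 20 = 17
17 ^ 5 = 20
20 ^ 15 = 27
27 ^ 4 = 31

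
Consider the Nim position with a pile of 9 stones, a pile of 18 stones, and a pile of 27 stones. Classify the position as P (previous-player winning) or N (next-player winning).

Write each in binary and XOR column by column:
  01001  (9)
  10010  (18)
  11011  (27)
  -----
  00000  (0)
The nim-sum is 0, so this is a P-position: the player to move is in a losing position under optimal play.

P-position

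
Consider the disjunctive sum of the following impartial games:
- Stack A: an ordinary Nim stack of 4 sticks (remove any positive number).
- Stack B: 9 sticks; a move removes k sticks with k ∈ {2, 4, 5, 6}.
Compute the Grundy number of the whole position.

Stack A is a plain Nim stack of size 4, so its Grundy value is 4.
Grundy values for stack B (subtraction set {2, 4, 5, 6}):
k:     0  1  2  3  4  5  6  7  8  9
g(k):  0  0  1  1  2  2  3  3  0  0
So g(9) = 0.
The value of a disjunctive sum is the nim-sum of the parts.
Combined value = 4 ⊕ 0 = 4.

4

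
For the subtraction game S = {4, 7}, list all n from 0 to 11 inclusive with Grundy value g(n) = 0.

Build the Grundy sequence with g(k) = mex{g(k−s) : s ∈ {4, 7}, s ≤ k}:
k:     0  1  2  3  4  5  6  7  8  9 10 11
g(k):  0  0  0  0  1  1  1  1  2  2  2  0
The P-positions (g = 0) in 0..11 are 0, 1, 2, 3, 11.

0, 1, 2, 3, 11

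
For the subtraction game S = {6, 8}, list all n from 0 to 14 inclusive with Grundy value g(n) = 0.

0, 1, 2, 3, 4, 5, 14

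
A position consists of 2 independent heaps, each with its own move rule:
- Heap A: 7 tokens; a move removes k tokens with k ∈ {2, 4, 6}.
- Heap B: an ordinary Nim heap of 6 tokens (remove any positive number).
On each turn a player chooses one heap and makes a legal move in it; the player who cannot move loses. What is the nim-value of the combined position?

Grundy values for heap A (subtraction set {2, 4, 6}):
k:     0  1  2  3  4  5  6  7
g(k):  0  0  1  1  2  2  3  3
So g(7) = 3.
Heap B is a plain Nim heap of size 6, so its Grundy value is 6.
The value of a disjunctive sum is the nim-sum of the parts.
Combined value = 3 XOR 6 = 5.

5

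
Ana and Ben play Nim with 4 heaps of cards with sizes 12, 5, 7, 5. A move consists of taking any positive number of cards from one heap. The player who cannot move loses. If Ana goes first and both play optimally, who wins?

Ana wins

Compute the nim-sum pairwise:
12 ⊕ 5 = 9
9 ⊕ 7 = 14
14 ⊕ 5 = 11
The nim-sum is 11 ≠ 0, so this is an N-position: the player to move can win; Ana has a winning move.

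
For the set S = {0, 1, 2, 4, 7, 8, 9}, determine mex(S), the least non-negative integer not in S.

3

The values 0, 1, 2 are all present; 3 is the first non-negative integer missing from the set.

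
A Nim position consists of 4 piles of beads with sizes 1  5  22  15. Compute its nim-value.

Nim-sum: 1 ⊕ 5 ⊕ 22 ⊕ 15 = 29.

29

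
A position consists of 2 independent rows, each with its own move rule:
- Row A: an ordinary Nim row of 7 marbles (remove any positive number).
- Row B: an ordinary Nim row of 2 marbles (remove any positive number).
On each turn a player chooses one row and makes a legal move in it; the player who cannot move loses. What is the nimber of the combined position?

Row A is a plain Nim row of size 7, so its Grundy value is 7.
Row B is a plain Nim row of size 2, so its Grundy value is 2.
By the Sprague-Grundy theorem, the Grundy value of a sum of independent games is the XOR of the component values.
Combined value = 7 XOR 2 = 5.

5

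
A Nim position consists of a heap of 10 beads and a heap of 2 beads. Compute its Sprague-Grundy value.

Compute the nim-sum pairwise:
10 ⊕ 2 = 8

8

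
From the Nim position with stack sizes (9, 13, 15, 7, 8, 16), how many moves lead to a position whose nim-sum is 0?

1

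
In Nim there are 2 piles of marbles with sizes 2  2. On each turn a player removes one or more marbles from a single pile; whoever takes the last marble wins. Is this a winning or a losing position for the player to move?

Losing position

Compute the nim-sum pairwise:
2 ⊕ 2 = 0
The nim-sum is 0, so this is a P-position: the player to move is in a losing position under optimal play.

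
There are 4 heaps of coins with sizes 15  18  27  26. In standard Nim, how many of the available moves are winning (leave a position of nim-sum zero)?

3

Bitwise XOR of the heap sizes:
  01111  (15)
  10010  (18)
  11011  (27)
  11010  (26)
  -----
  11100  (28)
The overall nim-sum is X = 28. A heap of size p has a winning move iff p XOR X < p (reduce it to p XOR X).
  15: 15 XOR 28 = 19 ≥ 15 — no move.
  18: 18 XOR 28 = 14 < 18 — winning move (to 14).
  27: 27 XOR 28 = 7 < 27 — winning move (to 7).
  26: 26 XOR 28 = 6 < 26 — winning move (to 6).
That gives 3 winning moves.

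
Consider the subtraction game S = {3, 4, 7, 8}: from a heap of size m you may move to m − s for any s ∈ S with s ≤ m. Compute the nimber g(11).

0

Build the Grundy sequence with g(k) = mex{g(k−s) : s ∈ {3, 4, 7, 8}, s ≤ k}:
g(0) = mex{} = 0
g(1) = mex{} = 0
g(2) = mex{} = 0
g(3) = mex{0} = 1
g(4) = mex{0} = 1
g(5) = mex{0} = 1
g(6) = mex{0,1} = 2
g(7) = mex{0,1} = 2
g(8) = mex{0,1} = 2
g(9) = mex{0,1,2} = 3
g(10) = mex{0,1,2} = 3
g(11) = mex{1,2} = 0
So g(11) = 0.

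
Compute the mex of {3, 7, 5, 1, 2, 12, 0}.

4

The values 0, 1, 2, 3 are all present; 4 is the first non-negative integer missing from the set.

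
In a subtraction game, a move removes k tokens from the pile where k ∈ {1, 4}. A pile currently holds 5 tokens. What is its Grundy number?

0

Grundy values for subtraction set {1, 4}:
k:     0  1  2  3  4  5
g(k):  0  1  0  1  2  0
So g(5) = 0.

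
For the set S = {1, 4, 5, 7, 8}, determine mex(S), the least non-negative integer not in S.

0

0 is not in the set, so the mex is 0.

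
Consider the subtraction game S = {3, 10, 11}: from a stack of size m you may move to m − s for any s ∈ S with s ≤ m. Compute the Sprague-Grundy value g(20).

0

Grundy values for subtraction set {3, 10, 11}:
k:     0  1  2  3  4  5  6  7  8  9 10 11 12 13 14 15 16 17 18 19 20
g(k):  0  0  0  1  1  1  0  0  0  1  1  1  2  2  0  0  3  1  1  2  0
So g(20) = 0.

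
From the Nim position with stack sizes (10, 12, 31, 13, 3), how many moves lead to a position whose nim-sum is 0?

Nim-sum: 10 ⊕ 12 ⊕ 31 ⊕ 13 ⊕ 3 = 23.
The overall nim-sum is X = 23. A stack of size p has a winning move iff p XOR X < p (reduce it to p XOR X).
  10: 10 XOR 23 = 29 ≥ 10 — no move.
  12: 12 XOR 23 = 27 ≥ 12 — no move.
  31: 31 XOR 23 = 8 < 31 — winning move (to 8).
  13: 13 XOR 23 = 26 ≥ 13 — no move.
  3: 3 XOR 23 = 20 ≥ 3 — no move.
That gives 1 winning move.

1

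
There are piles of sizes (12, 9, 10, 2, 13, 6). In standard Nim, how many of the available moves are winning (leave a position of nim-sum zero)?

Bitwise XOR of the heap sizes:
  1100  (12)
  1001  (9)
  1010  (10)
  0010  (2)
  1101  (13)
  0110  (6)
  ----
  0110  (6)
The overall nim-sum is X = 6. A pile of size p has a winning move iff p XOR X < p (reduce it to p XOR X).
  12: 12 XOR 6 = 10 < 12 — winning move (to 10).
  9: 9 XOR 6 = 15 ≥ 9 — no move.
  10: 10 XOR 6 = 12 ≥ 10 — no move.
  2: 2 XOR 6 = 4 ≥ 2 — no move.
  13: 13 XOR 6 = 11 < 13 — winning move (to 11).
  6: 6 XOR 6 = 0 < 6 — winning move (to 0).
That gives 3 winning moves.

3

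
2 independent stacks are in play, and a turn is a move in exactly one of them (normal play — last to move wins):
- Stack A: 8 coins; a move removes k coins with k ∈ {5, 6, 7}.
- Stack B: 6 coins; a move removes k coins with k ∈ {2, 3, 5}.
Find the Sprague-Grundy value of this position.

Grundy values for stack A (subtraction set {5, 6, 7}):
k:     0  1  2  3  4  5  6  7  8
g(k):  0  0  0  0  0  1  1  1  1
So g(8) = 1.
Build the Grundy sequence for stack B with g(k) = mex{g(k−s) : s ∈ {2, 3, 5}, s ≤ k}:
g(0) = mex{} = 0
g(1) = mex{} = 0
g(2) = mex{0} = 1
g(3) = mex{0} = 1
g(4) = mex{0,1} = 2
g(5) = mex{0,1} = 2
g(6) = mex{0,1,2} = 3
So g(6) = 3.
The value of a disjunctive sum is the nim-sum of the parts.
Combined value = 1 ⊕ 3 = 2.

2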